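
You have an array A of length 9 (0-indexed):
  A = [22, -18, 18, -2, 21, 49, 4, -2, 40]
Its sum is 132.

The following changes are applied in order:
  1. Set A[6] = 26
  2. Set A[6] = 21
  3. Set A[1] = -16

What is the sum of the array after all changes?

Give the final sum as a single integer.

Initial sum: 132
Change 1: A[6] 4 -> 26, delta = 22, sum = 154
Change 2: A[6] 26 -> 21, delta = -5, sum = 149
Change 3: A[1] -18 -> -16, delta = 2, sum = 151

Answer: 151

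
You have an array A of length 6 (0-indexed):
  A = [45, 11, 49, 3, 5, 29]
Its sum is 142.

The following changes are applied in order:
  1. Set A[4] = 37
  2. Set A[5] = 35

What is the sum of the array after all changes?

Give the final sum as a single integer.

Answer: 180

Derivation:
Initial sum: 142
Change 1: A[4] 5 -> 37, delta = 32, sum = 174
Change 2: A[5] 29 -> 35, delta = 6, sum = 180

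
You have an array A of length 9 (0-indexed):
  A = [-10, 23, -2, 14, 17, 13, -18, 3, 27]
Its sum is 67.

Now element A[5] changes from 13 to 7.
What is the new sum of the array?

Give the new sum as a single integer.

Old value at index 5: 13
New value at index 5: 7
Delta = 7 - 13 = -6
New sum = old_sum + delta = 67 + (-6) = 61

Answer: 61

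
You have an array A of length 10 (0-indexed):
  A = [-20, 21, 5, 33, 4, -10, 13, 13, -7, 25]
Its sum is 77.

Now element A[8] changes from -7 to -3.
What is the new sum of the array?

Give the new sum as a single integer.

Answer: 81

Derivation:
Old value at index 8: -7
New value at index 8: -3
Delta = -3 - -7 = 4
New sum = old_sum + delta = 77 + (4) = 81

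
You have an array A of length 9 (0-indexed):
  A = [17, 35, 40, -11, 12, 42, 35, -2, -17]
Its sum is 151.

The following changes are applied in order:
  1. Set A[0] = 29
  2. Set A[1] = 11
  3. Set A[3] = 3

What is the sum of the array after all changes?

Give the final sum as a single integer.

Initial sum: 151
Change 1: A[0] 17 -> 29, delta = 12, sum = 163
Change 2: A[1] 35 -> 11, delta = -24, sum = 139
Change 3: A[3] -11 -> 3, delta = 14, sum = 153

Answer: 153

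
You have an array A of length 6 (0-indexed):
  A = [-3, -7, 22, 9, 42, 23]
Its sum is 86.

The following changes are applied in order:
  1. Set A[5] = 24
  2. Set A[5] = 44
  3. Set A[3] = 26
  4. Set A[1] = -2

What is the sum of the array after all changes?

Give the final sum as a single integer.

Answer: 129

Derivation:
Initial sum: 86
Change 1: A[5] 23 -> 24, delta = 1, sum = 87
Change 2: A[5] 24 -> 44, delta = 20, sum = 107
Change 3: A[3] 9 -> 26, delta = 17, sum = 124
Change 4: A[1] -7 -> -2, delta = 5, sum = 129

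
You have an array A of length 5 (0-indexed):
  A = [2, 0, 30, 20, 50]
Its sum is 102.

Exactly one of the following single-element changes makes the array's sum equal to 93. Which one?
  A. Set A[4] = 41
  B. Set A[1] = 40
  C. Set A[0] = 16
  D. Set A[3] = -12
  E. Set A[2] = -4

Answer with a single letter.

Option A: A[4] 50->41, delta=-9, new_sum=102+(-9)=93 <-- matches target
Option B: A[1] 0->40, delta=40, new_sum=102+(40)=142
Option C: A[0] 2->16, delta=14, new_sum=102+(14)=116
Option D: A[3] 20->-12, delta=-32, new_sum=102+(-32)=70
Option E: A[2] 30->-4, delta=-34, new_sum=102+(-34)=68

Answer: A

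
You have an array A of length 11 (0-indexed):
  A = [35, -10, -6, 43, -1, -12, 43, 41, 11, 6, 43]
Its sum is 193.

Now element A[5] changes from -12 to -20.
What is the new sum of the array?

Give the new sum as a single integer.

Answer: 185

Derivation:
Old value at index 5: -12
New value at index 5: -20
Delta = -20 - -12 = -8
New sum = old_sum + delta = 193 + (-8) = 185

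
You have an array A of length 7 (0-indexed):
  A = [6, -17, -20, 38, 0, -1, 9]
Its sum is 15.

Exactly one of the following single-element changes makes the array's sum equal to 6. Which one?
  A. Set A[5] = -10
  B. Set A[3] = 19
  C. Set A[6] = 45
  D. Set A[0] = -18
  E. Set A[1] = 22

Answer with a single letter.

Option A: A[5] -1->-10, delta=-9, new_sum=15+(-9)=6 <-- matches target
Option B: A[3] 38->19, delta=-19, new_sum=15+(-19)=-4
Option C: A[6] 9->45, delta=36, new_sum=15+(36)=51
Option D: A[0] 6->-18, delta=-24, new_sum=15+(-24)=-9
Option E: A[1] -17->22, delta=39, new_sum=15+(39)=54

Answer: A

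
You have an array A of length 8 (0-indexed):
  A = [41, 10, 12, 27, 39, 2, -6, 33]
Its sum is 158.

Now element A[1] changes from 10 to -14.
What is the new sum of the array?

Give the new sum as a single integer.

Answer: 134

Derivation:
Old value at index 1: 10
New value at index 1: -14
Delta = -14 - 10 = -24
New sum = old_sum + delta = 158 + (-24) = 134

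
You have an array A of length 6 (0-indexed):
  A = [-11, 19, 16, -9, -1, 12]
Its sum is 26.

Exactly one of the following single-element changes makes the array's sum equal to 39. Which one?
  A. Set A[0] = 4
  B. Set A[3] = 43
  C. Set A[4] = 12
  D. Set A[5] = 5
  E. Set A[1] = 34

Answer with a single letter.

Answer: C

Derivation:
Option A: A[0] -11->4, delta=15, new_sum=26+(15)=41
Option B: A[3] -9->43, delta=52, new_sum=26+(52)=78
Option C: A[4] -1->12, delta=13, new_sum=26+(13)=39 <-- matches target
Option D: A[5] 12->5, delta=-7, new_sum=26+(-7)=19
Option E: A[1] 19->34, delta=15, new_sum=26+(15)=41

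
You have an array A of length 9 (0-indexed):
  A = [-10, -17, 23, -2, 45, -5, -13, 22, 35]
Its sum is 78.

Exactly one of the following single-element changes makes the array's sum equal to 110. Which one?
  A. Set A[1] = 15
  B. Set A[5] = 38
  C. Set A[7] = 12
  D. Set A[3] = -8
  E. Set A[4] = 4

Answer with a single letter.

Option A: A[1] -17->15, delta=32, new_sum=78+(32)=110 <-- matches target
Option B: A[5] -5->38, delta=43, new_sum=78+(43)=121
Option C: A[7] 22->12, delta=-10, new_sum=78+(-10)=68
Option D: A[3] -2->-8, delta=-6, new_sum=78+(-6)=72
Option E: A[4] 45->4, delta=-41, new_sum=78+(-41)=37

Answer: A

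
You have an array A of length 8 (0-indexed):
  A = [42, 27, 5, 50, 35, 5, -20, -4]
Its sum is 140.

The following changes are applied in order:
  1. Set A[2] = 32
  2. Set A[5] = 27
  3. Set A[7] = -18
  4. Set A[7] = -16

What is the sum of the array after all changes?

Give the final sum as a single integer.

Answer: 177

Derivation:
Initial sum: 140
Change 1: A[2] 5 -> 32, delta = 27, sum = 167
Change 2: A[5] 5 -> 27, delta = 22, sum = 189
Change 3: A[7] -4 -> -18, delta = -14, sum = 175
Change 4: A[7] -18 -> -16, delta = 2, sum = 177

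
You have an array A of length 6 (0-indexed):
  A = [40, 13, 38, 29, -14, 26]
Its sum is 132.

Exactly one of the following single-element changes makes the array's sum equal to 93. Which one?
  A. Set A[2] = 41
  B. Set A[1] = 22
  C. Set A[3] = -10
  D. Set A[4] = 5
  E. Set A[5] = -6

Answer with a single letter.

Answer: C

Derivation:
Option A: A[2] 38->41, delta=3, new_sum=132+(3)=135
Option B: A[1] 13->22, delta=9, new_sum=132+(9)=141
Option C: A[3] 29->-10, delta=-39, new_sum=132+(-39)=93 <-- matches target
Option D: A[4] -14->5, delta=19, new_sum=132+(19)=151
Option E: A[5] 26->-6, delta=-32, new_sum=132+(-32)=100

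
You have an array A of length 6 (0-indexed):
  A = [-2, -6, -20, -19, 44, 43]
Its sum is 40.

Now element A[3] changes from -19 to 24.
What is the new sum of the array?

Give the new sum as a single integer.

Old value at index 3: -19
New value at index 3: 24
Delta = 24 - -19 = 43
New sum = old_sum + delta = 40 + (43) = 83

Answer: 83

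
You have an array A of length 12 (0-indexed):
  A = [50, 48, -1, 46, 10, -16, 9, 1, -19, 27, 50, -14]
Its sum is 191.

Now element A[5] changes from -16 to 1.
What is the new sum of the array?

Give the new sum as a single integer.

Answer: 208

Derivation:
Old value at index 5: -16
New value at index 5: 1
Delta = 1 - -16 = 17
New sum = old_sum + delta = 191 + (17) = 208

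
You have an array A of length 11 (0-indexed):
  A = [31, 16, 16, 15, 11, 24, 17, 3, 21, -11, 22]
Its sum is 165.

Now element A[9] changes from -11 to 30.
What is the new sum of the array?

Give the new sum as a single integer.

Answer: 206

Derivation:
Old value at index 9: -11
New value at index 9: 30
Delta = 30 - -11 = 41
New sum = old_sum + delta = 165 + (41) = 206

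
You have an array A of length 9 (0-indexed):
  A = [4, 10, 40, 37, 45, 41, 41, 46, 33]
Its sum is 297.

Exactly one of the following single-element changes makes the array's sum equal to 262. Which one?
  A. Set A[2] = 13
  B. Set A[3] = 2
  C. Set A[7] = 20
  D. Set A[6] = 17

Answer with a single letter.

Option A: A[2] 40->13, delta=-27, new_sum=297+(-27)=270
Option B: A[3] 37->2, delta=-35, new_sum=297+(-35)=262 <-- matches target
Option C: A[7] 46->20, delta=-26, new_sum=297+(-26)=271
Option D: A[6] 41->17, delta=-24, new_sum=297+(-24)=273

Answer: B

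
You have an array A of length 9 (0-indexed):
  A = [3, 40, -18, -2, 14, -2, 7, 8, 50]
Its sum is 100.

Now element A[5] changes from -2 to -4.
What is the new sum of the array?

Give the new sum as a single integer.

Old value at index 5: -2
New value at index 5: -4
Delta = -4 - -2 = -2
New sum = old_sum + delta = 100 + (-2) = 98

Answer: 98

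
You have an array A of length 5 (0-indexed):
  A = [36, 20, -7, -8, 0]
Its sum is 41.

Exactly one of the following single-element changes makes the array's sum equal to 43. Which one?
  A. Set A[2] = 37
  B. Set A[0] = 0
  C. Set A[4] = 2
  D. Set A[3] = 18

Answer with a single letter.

Option A: A[2] -7->37, delta=44, new_sum=41+(44)=85
Option B: A[0] 36->0, delta=-36, new_sum=41+(-36)=5
Option C: A[4] 0->2, delta=2, new_sum=41+(2)=43 <-- matches target
Option D: A[3] -8->18, delta=26, new_sum=41+(26)=67

Answer: C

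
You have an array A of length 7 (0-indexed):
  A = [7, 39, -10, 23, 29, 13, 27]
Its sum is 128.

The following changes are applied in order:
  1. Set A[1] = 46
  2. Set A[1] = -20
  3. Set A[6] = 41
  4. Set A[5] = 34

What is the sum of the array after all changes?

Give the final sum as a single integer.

Initial sum: 128
Change 1: A[1] 39 -> 46, delta = 7, sum = 135
Change 2: A[1] 46 -> -20, delta = -66, sum = 69
Change 3: A[6] 27 -> 41, delta = 14, sum = 83
Change 4: A[5] 13 -> 34, delta = 21, sum = 104

Answer: 104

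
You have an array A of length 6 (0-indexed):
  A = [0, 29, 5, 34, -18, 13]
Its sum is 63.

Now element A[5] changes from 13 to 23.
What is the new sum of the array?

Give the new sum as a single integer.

Old value at index 5: 13
New value at index 5: 23
Delta = 23 - 13 = 10
New sum = old_sum + delta = 63 + (10) = 73

Answer: 73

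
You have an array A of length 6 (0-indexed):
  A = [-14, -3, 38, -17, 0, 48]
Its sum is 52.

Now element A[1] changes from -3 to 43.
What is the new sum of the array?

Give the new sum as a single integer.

Answer: 98

Derivation:
Old value at index 1: -3
New value at index 1: 43
Delta = 43 - -3 = 46
New sum = old_sum + delta = 52 + (46) = 98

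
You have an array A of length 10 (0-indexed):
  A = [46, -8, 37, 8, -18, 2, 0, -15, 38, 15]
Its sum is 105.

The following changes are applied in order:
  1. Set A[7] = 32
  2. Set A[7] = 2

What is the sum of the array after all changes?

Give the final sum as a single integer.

Initial sum: 105
Change 1: A[7] -15 -> 32, delta = 47, sum = 152
Change 2: A[7] 32 -> 2, delta = -30, sum = 122

Answer: 122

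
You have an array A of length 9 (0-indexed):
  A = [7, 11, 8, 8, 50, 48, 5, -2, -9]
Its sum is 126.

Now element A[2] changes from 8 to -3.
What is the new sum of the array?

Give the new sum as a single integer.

Answer: 115

Derivation:
Old value at index 2: 8
New value at index 2: -3
Delta = -3 - 8 = -11
New sum = old_sum + delta = 126 + (-11) = 115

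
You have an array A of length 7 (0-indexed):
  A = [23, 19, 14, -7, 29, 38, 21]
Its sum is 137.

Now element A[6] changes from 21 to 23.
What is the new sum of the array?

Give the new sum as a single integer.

Old value at index 6: 21
New value at index 6: 23
Delta = 23 - 21 = 2
New sum = old_sum + delta = 137 + (2) = 139

Answer: 139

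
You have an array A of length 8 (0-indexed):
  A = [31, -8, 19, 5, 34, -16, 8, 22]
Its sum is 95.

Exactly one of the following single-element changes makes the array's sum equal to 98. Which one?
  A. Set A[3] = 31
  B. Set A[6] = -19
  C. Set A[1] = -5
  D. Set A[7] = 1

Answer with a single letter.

Option A: A[3] 5->31, delta=26, new_sum=95+(26)=121
Option B: A[6] 8->-19, delta=-27, new_sum=95+(-27)=68
Option C: A[1] -8->-5, delta=3, new_sum=95+(3)=98 <-- matches target
Option D: A[7] 22->1, delta=-21, new_sum=95+(-21)=74

Answer: C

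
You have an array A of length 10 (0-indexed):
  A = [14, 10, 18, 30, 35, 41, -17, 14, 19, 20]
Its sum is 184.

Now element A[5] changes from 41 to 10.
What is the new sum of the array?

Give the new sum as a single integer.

Old value at index 5: 41
New value at index 5: 10
Delta = 10 - 41 = -31
New sum = old_sum + delta = 184 + (-31) = 153

Answer: 153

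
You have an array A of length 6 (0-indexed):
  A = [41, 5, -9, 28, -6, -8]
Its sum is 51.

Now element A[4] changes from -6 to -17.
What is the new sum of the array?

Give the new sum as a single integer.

Answer: 40

Derivation:
Old value at index 4: -6
New value at index 4: -17
Delta = -17 - -6 = -11
New sum = old_sum + delta = 51 + (-11) = 40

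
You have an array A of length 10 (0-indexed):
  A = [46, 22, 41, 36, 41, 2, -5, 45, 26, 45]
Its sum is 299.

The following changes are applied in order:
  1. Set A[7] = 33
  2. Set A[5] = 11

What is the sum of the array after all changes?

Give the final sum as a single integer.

Answer: 296

Derivation:
Initial sum: 299
Change 1: A[7] 45 -> 33, delta = -12, sum = 287
Change 2: A[5] 2 -> 11, delta = 9, sum = 296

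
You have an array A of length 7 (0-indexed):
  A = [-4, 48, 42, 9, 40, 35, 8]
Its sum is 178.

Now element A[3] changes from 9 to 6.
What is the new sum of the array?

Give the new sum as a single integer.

Answer: 175

Derivation:
Old value at index 3: 9
New value at index 3: 6
Delta = 6 - 9 = -3
New sum = old_sum + delta = 178 + (-3) = 175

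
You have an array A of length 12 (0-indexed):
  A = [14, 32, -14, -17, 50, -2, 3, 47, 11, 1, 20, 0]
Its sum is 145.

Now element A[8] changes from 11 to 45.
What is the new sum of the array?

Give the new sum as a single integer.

Old value at index 8: 11
New value at index 8: 45
Delta = 45 - 11 = 34
New sum = old_sum + delta = 145 + (34) = 179

Answer: 179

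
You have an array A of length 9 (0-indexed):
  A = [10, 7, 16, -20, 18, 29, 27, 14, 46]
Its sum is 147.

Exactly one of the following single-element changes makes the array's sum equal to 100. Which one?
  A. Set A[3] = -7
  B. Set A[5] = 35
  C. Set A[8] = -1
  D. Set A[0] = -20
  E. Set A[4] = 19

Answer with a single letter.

Option A: A[3] -20->-7, delta=13, new_sum=147+(13)=160
Option B: A[5] 29->35, delta=6, new_sum=147+(6)=153
Option C: A[8] 46->-1, delta=-47, new_sum=147+(-47)=100 <-- matches target
Option D: A[0] 10->-20, delta=-30, new_sum=147+(-30)=117
Option E: A[4] 18->19, delta=1, new_sum=147+(1)=148

Answer: C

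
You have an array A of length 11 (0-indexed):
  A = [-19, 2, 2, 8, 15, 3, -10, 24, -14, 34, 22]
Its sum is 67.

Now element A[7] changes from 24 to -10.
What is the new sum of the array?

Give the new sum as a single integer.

Old value at index 7: 24
New value at index 7: -10
Delta = -10 - 24 = -34
New sum = old_sum + delta = 67 + (-34) = 33

Answer: 33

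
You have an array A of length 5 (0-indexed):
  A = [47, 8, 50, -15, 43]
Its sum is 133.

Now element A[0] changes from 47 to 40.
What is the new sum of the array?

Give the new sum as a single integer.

Answer: 126

Derivation:
Old value at index 0: 47
New value at index 0: 40
Delta = 40 - 47 = -7
New sum = old_sum + delta = 133 + (-7) = 126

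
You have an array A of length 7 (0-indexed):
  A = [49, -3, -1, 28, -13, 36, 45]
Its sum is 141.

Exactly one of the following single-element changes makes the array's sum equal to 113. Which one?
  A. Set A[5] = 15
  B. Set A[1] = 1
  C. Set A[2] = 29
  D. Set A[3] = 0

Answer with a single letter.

Answer: D

Derivation:
Option A: A[5] 36->15, delta=-21, new_sum=141+(-21)=120
Option B: A[1] -3->1, delta=4, new_sum=141+(4)=145
Option C: A[2] -1->29, delta=30, new_sum=141+(30)=171
Option D: A[3] 28->0, delta=-28, new_sum=141+(-28)=113 <-- matches target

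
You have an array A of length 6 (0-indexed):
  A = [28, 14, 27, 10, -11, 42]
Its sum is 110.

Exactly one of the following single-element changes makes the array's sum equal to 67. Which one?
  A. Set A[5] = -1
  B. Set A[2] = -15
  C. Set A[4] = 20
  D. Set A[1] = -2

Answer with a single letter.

Answer: A

Derivation:
Option A: A[5] 42->-1, delta=-43, new_sum=110+(-43)=67 <-- matches target
Option B: A[2] 27->-15, delta=-42, new_sum=110+(-42)=68
Option C: A[4] -11->20, delta=31, new_sum=110+(31)=141
Option D: A[1] 14->-2, delta=-16, new_sum=110+(-16)=94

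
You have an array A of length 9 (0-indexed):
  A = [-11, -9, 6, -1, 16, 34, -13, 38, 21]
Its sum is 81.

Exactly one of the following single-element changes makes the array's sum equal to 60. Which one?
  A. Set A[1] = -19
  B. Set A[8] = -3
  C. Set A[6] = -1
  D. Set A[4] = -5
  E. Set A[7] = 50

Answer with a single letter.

Answer: D

Derivation:
Option A: A[1] -9->-19, delta=-10, new_sum=81+(-10)=71
Option B: A[8] 21->-3, delta=-24, new_sum=81+(-24)=57
Option C: A[6] -13->-1, delta=12, new_sum=81+(12)=93
Option D: A[4] 16->-5, delta=-21, new_sum=81+(-21)=60 <-- matches target
Option E: A[7] 38->50, delta=12, new_sum=81+(12)=93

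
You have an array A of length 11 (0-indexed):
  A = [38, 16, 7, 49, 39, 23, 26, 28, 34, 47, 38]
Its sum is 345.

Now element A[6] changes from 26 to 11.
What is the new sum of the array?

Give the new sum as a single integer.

Old value at index 6: 26
New value at index 6: 11
Delta = 11 - 26 = -15
New sum = old_sum + delta = 345 + (-15) = 330

Answer: 330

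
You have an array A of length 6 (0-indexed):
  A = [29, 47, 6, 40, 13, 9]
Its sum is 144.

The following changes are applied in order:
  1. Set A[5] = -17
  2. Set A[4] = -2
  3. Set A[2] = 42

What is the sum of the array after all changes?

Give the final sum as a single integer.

Answer: 139

Derivation:
Initial sum: 144
Change 1: A[5] 9 -> -17, delta = -26, sum = 118
Change 2: A[4] 13 -> -2, delta = -15, sum = 103
Change 3: A[2] 6 -> 42, delta = 36, sum = 139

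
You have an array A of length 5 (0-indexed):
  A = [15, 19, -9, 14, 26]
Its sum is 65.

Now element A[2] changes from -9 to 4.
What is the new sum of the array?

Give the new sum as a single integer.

Answer: 78

Derivation:
Old value at index 2: -9
New value at index 2: 4
Delta = 4 - -9 = 13
New sum = old_sum + delta = 65 + (13) = 78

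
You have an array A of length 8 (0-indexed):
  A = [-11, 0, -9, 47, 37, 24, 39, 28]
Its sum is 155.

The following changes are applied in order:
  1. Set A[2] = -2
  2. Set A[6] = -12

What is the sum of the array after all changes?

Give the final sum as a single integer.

Initial sum: 155
Change 1: A[2] -9 -> -2, delta = 7, sum = 162
Change 2: A[6] 39 -> -12, delta = -51, sum = 111

Answer: 111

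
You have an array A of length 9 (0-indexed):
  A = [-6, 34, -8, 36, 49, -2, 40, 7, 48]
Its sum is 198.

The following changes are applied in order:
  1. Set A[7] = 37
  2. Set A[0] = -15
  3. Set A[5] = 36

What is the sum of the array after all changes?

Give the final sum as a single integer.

Initial sum: 198
Change 1: A[7] 7 -> 37, delta = 30, sum = 228
Change 2: A[0] -6 -> -15, delta = -9, sum = 219
Change 3: A[5] -2 -> 36, delta = 38, sum = 257

Answer: 257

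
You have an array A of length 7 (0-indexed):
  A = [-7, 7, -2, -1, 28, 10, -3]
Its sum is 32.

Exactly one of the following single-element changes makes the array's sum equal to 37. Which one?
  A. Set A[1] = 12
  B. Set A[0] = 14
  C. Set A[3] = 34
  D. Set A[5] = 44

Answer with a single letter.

Option A: A[1] 7->12, delta=5, new_sum=32+(5)=37 <-- matches target
Option B: A[0] -7->14, delta=21, new_sum=32+(21)=53
Option C: A[3] -1->34, delta=35, new_sum=32+(35)=67
Option D: A[5] 10->44, delta=34, new_sum=32+(34)=66

Answer: A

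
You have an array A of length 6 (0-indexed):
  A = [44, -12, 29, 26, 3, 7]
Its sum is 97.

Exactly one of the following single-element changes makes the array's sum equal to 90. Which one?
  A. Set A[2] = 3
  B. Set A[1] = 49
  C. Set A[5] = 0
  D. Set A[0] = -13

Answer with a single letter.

Option A: A[2] 29->3, delta=-26, new_sum=97+(-26)=71
Option B: A[1] -12->49, delta=61, new_sum=97+(61)=158
Option C: A[5] 7->0, delta=-7, new_sum=97+(-7)=90 <-- matches target
Option D: A[0] 44->-13, delta=-57, new_sum=97+(-57)=40

Answer: C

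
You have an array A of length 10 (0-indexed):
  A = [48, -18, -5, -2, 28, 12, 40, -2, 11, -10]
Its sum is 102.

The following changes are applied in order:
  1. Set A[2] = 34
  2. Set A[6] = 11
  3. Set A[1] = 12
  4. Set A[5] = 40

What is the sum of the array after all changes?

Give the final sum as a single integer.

Answer: 170

Derivation:
Initial sum: 102
Change 1: A[2] -5 -> 34, delta = 39, sum = 141
Change 2: A[6] 40 -> 11, delta = -29, sum = 112
Change 3: A[1] -18 -> 12, delta = 30, sum = 142
Change 4: A[5] 12 -> 40, delta = 28, sum = 170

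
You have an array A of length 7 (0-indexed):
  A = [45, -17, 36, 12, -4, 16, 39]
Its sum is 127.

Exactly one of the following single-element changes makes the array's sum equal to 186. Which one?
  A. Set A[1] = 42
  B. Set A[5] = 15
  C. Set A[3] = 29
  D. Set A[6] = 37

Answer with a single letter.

Answer: A

Derivation:
Option A: A[1] -17->42, delta=59, new_sum=127+(59)=186 <-- matches target
Option B: A[5] 16->15, delta=-1, new_sum=127+(-1)=126
Option C: A[3] 12->29, delta=17, new_sum=127+(17)=144
Option D: A[6] 39->37, delta=-2, new_sum=127+(-2)=125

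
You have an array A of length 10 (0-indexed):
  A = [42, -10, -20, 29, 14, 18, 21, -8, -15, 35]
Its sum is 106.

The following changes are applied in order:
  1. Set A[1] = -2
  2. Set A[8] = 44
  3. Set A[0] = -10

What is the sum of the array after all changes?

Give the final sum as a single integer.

Answer: 121

Derivation:
Initial sum: 106
Change 1: A[1] -10 -> -2, delta = 8, sum = 114
Change 2: A[8] -15 -> 44, delta = 59, sum = 173
Change 3: A[0] 42 -> -10, delta = -52, sum = 121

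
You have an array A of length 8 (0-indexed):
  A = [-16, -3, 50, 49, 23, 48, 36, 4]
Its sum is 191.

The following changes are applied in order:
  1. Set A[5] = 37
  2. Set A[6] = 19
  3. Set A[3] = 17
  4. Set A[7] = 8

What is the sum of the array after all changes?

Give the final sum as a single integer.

Initial sum: 191
Change 1: A[5] 48 -> 37, delta = -11, sum = 180
Change 2: A[6] 36 -> 19, delta = -17, sum = 163
Change 3: A[3] 49 -> 17, delta = -32, sum = 131
Change 4: A[7] 4 -> 8, delta = 4, sum = 135

Answer: 135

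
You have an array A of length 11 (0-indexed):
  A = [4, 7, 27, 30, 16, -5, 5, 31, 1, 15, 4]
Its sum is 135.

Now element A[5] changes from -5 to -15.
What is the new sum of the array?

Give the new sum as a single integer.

Old value at index 5: -5
New value at index 5: -15
Delta = -15 - -5 = -10
New sum = old_sum + delta = 135 + (-10) = 125

Answer: 125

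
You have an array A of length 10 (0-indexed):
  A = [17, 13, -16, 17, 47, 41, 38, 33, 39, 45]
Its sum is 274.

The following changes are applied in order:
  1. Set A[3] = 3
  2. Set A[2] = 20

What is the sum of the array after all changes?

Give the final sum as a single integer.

Initial sum: 274
Change 1: A[3] 17 -> 3, delta = -14, sum = 260
Change 2: A[2] -16 -> 20, delta = 36, sum = 296

Answer: 296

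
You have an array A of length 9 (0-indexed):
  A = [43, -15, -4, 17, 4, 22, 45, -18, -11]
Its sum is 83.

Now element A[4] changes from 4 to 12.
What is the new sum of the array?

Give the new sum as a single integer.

Old value at index 4: 4
New value at index 4: 12
Delta = 12 - 4 = 8
New sum = old_sum + delta = 83 + (8) = 91

Answer: 91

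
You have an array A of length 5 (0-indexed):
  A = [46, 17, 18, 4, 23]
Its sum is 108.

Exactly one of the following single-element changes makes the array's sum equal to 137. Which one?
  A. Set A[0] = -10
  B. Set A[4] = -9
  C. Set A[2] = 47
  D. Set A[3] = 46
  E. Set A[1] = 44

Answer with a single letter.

Answer: C

Derivation:
Option A: A[0] 46->-10, delta=-56, new_sum=108+(-56)=52
Option B: A[4] 23->-9, delta=-32, new_sum=108+(-32)=76
Option C: A[2] 18->47, delta=29, new_sum=108+(29)=137 <-- matches target
Option D: A[3] 4->46, delta=42, new_sum=108+(42)=150
Option E: A[1] 17->44, delta=27, new_sum=108+(27)=135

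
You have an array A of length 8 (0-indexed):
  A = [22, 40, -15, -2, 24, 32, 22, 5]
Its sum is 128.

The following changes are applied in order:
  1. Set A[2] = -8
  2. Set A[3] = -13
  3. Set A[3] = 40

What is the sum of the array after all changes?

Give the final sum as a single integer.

Answer: 177

Derivation:
Initial sum: 128
Change 1: A[2] -15 -> -8, delta = 7, sum = 135
Change 2: A[3] -2 -> -13, delta = -11, sum = 124
Change 3: A[3] -13 -> 40, delta = 53, sum = 177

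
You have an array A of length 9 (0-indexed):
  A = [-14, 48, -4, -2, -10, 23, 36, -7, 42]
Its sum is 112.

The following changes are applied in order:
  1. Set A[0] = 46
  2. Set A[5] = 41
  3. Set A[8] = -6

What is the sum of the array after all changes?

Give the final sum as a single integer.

Initial sum: 112
Change 1: A[0] -14 -> 46, delta = 60, sum = 172
Change 2: A[5] 23 -> 41, delta = 18, sum = 190
Change 3: A[8] 42 -> -6, delta = -48, sum = 142

Answer: 142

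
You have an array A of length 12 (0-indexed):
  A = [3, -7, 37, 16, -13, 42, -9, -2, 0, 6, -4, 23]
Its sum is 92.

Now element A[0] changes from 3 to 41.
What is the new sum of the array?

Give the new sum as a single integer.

Old value at index 0: 3
New value at index 0: 41
Delta = 41 - 3 = 38
New sum = old_sum + delta = 92 + (38) = 130

Answer: 130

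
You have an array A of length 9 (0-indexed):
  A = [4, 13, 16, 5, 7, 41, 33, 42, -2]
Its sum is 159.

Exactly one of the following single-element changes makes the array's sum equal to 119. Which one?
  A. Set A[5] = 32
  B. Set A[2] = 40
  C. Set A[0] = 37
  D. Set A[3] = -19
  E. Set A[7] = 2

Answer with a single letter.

Answer: E

Derivation:
Option A: A[5] 41->32, delta=-9, new_sum=159+(-9)=150
Option B: A[2] 16->40, delta=24, new_sum=159+(24)=183
Option C: A[0] 4->37, delta=33, new_sum=159+(33)=192
Option D: A[3] 5->-19, delta=-24, new_sum=159+(-24)=135
Option E: A[7] 42->2, delta=-40, new_sum=159+(-40)=119 <-- matches target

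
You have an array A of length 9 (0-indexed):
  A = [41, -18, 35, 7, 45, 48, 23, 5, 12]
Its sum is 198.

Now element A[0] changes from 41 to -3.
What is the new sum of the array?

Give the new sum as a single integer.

Answer: 154

Derivation:
Old value at index 0: 41
New value at index 0: -3
Delta = -3 - 41 = -44
New sum = old_sum + delta = 198 + (-44) = 154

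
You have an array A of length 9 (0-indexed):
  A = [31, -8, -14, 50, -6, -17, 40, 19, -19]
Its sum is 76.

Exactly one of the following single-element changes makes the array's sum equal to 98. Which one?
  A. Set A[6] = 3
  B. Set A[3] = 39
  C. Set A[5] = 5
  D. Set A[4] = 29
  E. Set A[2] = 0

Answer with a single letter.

Answer: C

Derivation:
Option A: A[6] 40->3, delta=-37, new_sum=76+(-37)=39
Option B: A[3] 50->39, delta=-11, new_sum=76+(-11)=65
Option C: A[5] -17->5, delta=22, new_sum=76+(22)=98 <-- matches target
Option D: A[4] -6->29, delta=35, new_sum=76+(35)=111
Option E: A[2] -14->0, delta=14, new_sum=76+(14)=90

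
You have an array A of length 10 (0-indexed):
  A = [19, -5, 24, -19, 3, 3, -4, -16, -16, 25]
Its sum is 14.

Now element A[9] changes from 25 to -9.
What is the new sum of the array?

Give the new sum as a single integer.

Old value at index 9: 25
New value at index 9: -9
Delta = -9 - 25 = -34
New sum = old_sum + delta = 14 + (-34) = -20

Answer: -20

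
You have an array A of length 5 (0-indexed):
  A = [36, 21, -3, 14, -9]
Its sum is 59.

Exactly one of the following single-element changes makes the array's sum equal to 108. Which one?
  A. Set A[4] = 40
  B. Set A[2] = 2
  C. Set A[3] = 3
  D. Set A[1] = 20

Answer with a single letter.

Option A: A[4] -9->40, delta=49, new_sum=59+(49)=108 <-- matches target
Option B: A[2] -3->2, delta=5, new_sum=59+(5)=64
Option C: A[3] 14->3, delta=-11, new_sum=59+(-11)=48
Option D: A[1] 21->20, delta=-1, new_sum=59+(-1)=58

Answer: A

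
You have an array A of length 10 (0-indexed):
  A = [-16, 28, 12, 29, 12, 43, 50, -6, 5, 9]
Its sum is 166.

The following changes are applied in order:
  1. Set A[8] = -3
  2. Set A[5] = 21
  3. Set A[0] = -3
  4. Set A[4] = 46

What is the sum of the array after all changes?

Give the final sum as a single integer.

Initial sum: 166
Change 1: A[8] 5 -> -3, delta = -8, sum = 158
Change 2: A[5] 43 -> 21, delta = -22, sum = 136
Change 3: A[0] -16 -> -3, delta = 13, sum = 149
Change 4: A[4] 12 -> 46, delta = 34, sum = 183

Answer: 183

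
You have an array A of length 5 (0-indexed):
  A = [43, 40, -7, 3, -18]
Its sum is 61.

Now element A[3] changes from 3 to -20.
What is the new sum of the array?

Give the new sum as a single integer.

Old value at index 3: 3
New value at index 3: -20
Delta = -20 - 3 = -23
New sum = old_sum + delta = 61 + (-23) = 38

Answer: 38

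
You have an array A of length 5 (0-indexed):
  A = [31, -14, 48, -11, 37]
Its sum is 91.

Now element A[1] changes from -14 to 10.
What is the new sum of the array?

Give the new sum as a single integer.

Answer: 115

Derivation:
Old value at index 1: -14
New value at index 1: 10
Delta = 10 - -14 = 24
New sum = old_sum + delta = 91 + (24) = 115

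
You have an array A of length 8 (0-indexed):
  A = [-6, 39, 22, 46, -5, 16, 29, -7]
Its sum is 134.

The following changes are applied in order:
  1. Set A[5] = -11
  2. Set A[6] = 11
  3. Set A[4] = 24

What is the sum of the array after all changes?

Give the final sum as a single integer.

Initial sum: 134
Change 1: A[5] 16 -> -11, delta = -27, sum = 107
Change 2: A[6] 29 -> 11, delta = -18, sum = 89
Change 3: A[4] -5 -> 24, delta = 29, sum = 118

Answer: 118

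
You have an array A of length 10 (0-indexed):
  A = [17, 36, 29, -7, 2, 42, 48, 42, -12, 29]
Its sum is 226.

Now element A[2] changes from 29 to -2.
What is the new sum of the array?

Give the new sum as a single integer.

Answer: 195

Derivation:
Old value at index 2: 29
New value at index 2: -2
Delta = -2 - 29 = -31
New sum = old_sum + delta = 226 + (-31) = 195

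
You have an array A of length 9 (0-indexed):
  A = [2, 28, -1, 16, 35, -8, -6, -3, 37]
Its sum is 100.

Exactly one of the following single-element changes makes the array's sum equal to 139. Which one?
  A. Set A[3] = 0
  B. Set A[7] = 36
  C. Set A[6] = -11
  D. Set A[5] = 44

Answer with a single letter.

Option A: A[3] 16->0, delta=-16, new_sum=100+(-16)=84
Option B: A[7] -3->36, delta=39, new_sum=100+(39)=139 <-- matches target
Option C: A[6] -6->-11, delta=-5, new_sum=100+(-5)=95
Option D: A[5] -8->44, delta=52, new_sum=100+(52)=152

Answer: B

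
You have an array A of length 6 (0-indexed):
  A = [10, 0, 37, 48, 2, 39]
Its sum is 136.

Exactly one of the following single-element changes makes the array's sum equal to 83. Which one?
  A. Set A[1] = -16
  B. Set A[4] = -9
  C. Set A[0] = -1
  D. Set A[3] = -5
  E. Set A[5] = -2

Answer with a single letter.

Option A: A[1] 0->-16, delta=-16, new_sum=136+(-16)=120
Option B: A[4] 2->-9, delta=-11, new_sum=136+(-11)=125
Option C: A[0] 10->-1, delta=-11, new_sum=136+(-11)=125
Option D: A[3] 48->-5, delta=-53, new_sum=136+(-53)=83 <-- matches target
Option E: A[5] 39->-2, delta=-41, new_sum=136+(-41)=95

Answer: D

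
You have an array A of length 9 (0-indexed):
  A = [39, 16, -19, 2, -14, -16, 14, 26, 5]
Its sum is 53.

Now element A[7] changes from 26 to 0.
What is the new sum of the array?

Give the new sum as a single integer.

Answer: 27

Derivation:
Old value at index 7: 26
New value at index 7: 0
Delta = 0 - 26 = -26
New sum = old_sum + delta = 53 + (-26) = 27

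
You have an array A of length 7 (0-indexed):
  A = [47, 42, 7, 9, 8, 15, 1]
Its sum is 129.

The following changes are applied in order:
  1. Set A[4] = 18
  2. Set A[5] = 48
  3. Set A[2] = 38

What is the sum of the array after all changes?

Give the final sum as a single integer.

Answer: 203

Derivation:
Initial sum: 129
Change 1: A[4] 8 -> 18, delta = 10, sum = 139
Change 2: A[5] 15 -> 48, delta = 33, sum = 172
Change 3: A[2] 7 -> 38, delta = 31, sum = 203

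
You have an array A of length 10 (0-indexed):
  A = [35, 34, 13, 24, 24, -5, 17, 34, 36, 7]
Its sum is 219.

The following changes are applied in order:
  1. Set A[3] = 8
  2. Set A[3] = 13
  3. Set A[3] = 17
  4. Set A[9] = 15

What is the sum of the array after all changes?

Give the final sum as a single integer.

Answer: 220

Derivation:
Initial sum: 219
Change 1: A[3] 24 -> 8, delta = -16, sum = 203
Change 2: A[3] 8 -> 13, delta = 5, sum = 208
Change 3: A[3] 13 -> 17, delta = 4, sum = 212
Change 4: A[9] 7 -> 15, delta = 8, sum = 220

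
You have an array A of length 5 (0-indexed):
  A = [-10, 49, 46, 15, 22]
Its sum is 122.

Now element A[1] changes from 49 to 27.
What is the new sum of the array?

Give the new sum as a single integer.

Answer: 100

Derivation:
Old value at index 1: 49
New value at index 1: 27
Delta = 27 - 49 = -22
New sum = old_sum + delta = 122 + (-22) = 100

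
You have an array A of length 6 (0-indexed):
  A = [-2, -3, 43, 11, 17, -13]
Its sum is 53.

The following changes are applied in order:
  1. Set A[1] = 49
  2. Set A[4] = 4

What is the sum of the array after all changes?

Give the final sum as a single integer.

Initial sum: 53
Change 1: A[1] -3 -> 49, delta = 52, sum = 105
Change 2: A[4] 17 -> 4, delta = -13, sum = 92

Answer: 92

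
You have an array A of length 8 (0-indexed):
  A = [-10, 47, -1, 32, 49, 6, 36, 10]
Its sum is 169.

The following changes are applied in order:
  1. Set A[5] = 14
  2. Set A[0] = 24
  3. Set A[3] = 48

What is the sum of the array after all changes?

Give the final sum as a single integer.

Answer: 227

Derivation:
Initial sum: 169
Change 1: A[5] 6 -> 14, delta = 8, sum = 177
Change 2: A[0] -10 -> 24, delta = 34, sum = 211
Change 3: A[3] 32 -> 48, delta = 16, sum = 227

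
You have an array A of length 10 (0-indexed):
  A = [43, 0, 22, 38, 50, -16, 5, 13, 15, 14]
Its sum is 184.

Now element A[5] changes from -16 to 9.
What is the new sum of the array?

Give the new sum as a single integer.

Answer: 209

Derivation:
Old value at index 5: -16
New value at index 5: 9
Delta = 9 - -16 = 25
New sum = old_sum + delta = 184 + (25) = 209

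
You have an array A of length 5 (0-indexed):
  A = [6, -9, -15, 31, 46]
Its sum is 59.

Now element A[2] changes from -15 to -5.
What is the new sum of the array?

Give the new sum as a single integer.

Old value at index 2: -15
New value at index 2: -5
Delta = -5 - -15 = 10
New sum = old_sum + delta = 59 + (10) = 69

Answer: 69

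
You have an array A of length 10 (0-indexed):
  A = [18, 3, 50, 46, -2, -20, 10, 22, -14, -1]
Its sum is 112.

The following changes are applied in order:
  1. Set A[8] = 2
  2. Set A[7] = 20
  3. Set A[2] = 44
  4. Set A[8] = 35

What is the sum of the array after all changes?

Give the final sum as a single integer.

Initial sum: 112
Change 1: A[8] -14 -> 2, delta = 16, sum = 128
Change 2: A[7] 22 -> 20, delta = -2, sum = 126
Change 3: A[2] 50 -> 44, delta = -6, sum = 120
Change 4: A[8] 2 -> 35, delta = 33, sum = 153

Answer: 153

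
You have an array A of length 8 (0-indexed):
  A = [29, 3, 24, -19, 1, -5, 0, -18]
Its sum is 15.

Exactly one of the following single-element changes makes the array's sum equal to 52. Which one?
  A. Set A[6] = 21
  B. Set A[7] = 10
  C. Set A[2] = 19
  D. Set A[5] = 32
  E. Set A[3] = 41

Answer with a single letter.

Option A: A[6] 0->21, delta=21, new_sum=15+(21)=36
Option B: A[7] -18->10, delta=28, new_sum=15+(28)=43
Option C: A[2] 24->19, delta=-5, new_sum=15+(-5)=10
Option D: A[5] -5->32, delta=37, new_sum=15+(37)=52 <-- matches target
Option E: A[3] -19->41, delta=60, new_sum=15+(60)=75

Answer: D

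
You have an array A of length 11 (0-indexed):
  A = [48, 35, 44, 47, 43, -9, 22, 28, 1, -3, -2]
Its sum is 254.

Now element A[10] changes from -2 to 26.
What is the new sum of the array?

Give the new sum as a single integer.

Answer: 282

Derivation:
Old value at index 10: -2
New value at index 10: 26
Delta = 26 - -2 = 28
New sum = old_sum + delta = 254 + (28) = 282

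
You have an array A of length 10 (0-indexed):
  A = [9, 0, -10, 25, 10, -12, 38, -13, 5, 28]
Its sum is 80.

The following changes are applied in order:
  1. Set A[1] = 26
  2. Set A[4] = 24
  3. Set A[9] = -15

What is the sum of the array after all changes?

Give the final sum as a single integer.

Answer: 77

Derivation:
Initial sum: 80
Change 1: A[1] 0 -> 26, delta = 26, sum = 106
Change 2: A[4] 10 -> 24, delta = 14, sum = 120
Change 3: A[9] 28 -> -15, delta = -43, sum = 77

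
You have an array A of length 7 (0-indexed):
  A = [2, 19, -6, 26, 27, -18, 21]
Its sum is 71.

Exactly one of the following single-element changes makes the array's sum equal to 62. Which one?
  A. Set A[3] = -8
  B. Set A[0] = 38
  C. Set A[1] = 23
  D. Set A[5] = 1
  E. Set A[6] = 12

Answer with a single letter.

Option A: A[3] 26->-8, delta=-34, new_sum=71+(-34)=37
Option B: A[0] 2->38, delta=36, new_sum=71+(36)=107
Option C: A[1] 19->23, delta=4, new_sum=71+(4)=75
Option D: A[5] -18->1, delta=19, new_sum=71+(19)=90
Option E: A[6] 21->12, delta=-9, new_sum=71+(-9)=62 <-- matches target

Answer: E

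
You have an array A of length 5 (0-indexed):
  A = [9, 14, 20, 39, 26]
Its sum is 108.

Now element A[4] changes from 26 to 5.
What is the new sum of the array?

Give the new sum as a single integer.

Answer: 87

Derivation:
Old value at index 4: 26
New value at index 4: 5
Delta = 5 - 26 = -21
New sum = old_sum + delta = 108 + (-21) = 87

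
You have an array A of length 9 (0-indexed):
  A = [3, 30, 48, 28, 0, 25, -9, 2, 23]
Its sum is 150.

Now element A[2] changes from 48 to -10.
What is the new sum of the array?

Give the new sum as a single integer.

Answer: 92

Derivation:
Old value at index 2: 48
New value at index 2: -10
Delta = -10 - 48 = -58
New sum = old_sum + delta = 150 + (-58) = 92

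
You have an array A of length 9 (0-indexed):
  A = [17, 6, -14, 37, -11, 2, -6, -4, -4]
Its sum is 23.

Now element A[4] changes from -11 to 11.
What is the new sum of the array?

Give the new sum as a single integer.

Answer: 45

Derivation:
Old value at index 4: -11
New value at index 4: 11
Delta = 11 - -11 = 22
New sum = old_sum + delta = 23 + (22) = 45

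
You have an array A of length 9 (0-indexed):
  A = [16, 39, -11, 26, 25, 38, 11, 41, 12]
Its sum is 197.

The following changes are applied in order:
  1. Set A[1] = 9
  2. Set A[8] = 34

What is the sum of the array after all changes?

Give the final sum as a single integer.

Initial sum: 197
Change 1: A[1] 39 -> 9, delta = -30, sum = 167
Change 2: A[8] 12 -> 34, delta = 22, sum = 189

Answer: 189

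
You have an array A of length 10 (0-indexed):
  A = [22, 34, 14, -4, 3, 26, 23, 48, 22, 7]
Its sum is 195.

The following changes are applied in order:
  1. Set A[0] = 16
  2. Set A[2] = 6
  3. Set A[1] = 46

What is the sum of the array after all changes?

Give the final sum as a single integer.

Answer: 193

Derivation:
Initial sum: 195
Change 1: A[0] 22 -> 16, delta = -6, sum = 189
Change 2: A[2] 14 -> 6, delta = -8, sum = 181
Change 3: A[1] 34 -> 46, delta = 12, sum = 193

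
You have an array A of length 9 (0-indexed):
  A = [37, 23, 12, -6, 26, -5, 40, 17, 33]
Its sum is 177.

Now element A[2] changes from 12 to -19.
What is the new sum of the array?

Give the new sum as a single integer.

Old value at index 2: 12
New value at index 2: -19
Delta = -19 - 12 = -31
New sum = old_sum + delta = 177 + (-31) = 146

Answer: 146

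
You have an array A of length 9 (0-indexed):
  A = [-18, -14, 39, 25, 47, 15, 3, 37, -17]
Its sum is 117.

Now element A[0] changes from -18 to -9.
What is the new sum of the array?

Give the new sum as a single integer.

Old value at index 0: -18
New value at index 0: -9
Delta = -9 - -18 = 9
New sum = old_sum + delta = 117 + (9) = 126

Answer: 126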